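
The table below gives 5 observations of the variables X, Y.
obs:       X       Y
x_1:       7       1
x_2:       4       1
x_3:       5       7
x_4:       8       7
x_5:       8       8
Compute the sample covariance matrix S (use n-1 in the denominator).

Step 1 — column means:
  mean(X) = (7 + 4 + 5 + 8 + 8) / 5 = 32/5 = 6.4
  mean(Y) = (1 + 1 + 7 + 7 + 8) / 5 = 24/5 = 4.8

Step 2 — sample covariance S[i,j] = (1/(n-1)) · Σ_k (x_{k,i} - mean_i) · (x_{k,j} - mean_j), with n-1 = 4.
  S[X,X] = ((0.6)·(0.6) + (-2.4)·(-2.4) + (-1.4)·(-1.4) + (1.6)·(1.6) + (1.6)·(1.6)) / 4 = 13.2/4 = 3.3
  S[X,Y] = ((0.6)·(-3.8) + (-2.4)·(-3.8) + (-1.4)·(2.2) + (1.6)·(2.2) + (1.6)·(3.2)) / 4 = 12.4/4 = 3.1
  S[Y,Y] = ((-3.8)·(-3.8) + (-3.8)·(-3.8) + (2.2)·(2.2) + (2.2)·(2.2) + (3.2)·(3.2)) / 4 = 48.8/4 = 12.2

S is symmetric (S[j,i] = S[i,j]). Assembling:

S = [[3.3, 3.1],
 [3.1, 12.2]]


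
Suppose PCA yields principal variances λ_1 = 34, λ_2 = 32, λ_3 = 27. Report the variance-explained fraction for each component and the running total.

Step 1 — total variance = trace(Sigma) = Σ λ_i = 34 + 32 + 27 = 93.

Step 2 — fraction explained by component i = λ_i / Σ λ:
  PC1: 34/93 = 0.3656
  PC2: 32/93 = 0.3441
  PC3: 27/93 = 0.2903

Step 3 — cumulative fraction after k components = (λ_1 + ... + λ_k) / Σ λ:
  k = 1: 34/93 = 0.3656
  k = 2: (34 + 32)/93 = 66/93 = 0.7097
  k = 3: (34 + 32 + 27)/93 = 93/93 = 1

Summary (fraction, with percent):

explained: PC1 0.3656 (36.56%), PC2 0.3441 (34.41%), PC3 0.2903 (29.03%);  cumulative: 0.3656, 0.7097, 1


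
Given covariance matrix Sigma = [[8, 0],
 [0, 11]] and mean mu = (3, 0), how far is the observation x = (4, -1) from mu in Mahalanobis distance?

Step 1 — centre the observation: (x - mu) = (1, -1).

Step 2 — invert Sigma. det(Sigma) = 8·11 - (0)² = 88.
  Sigma^{-1} = (1/det) · [[d, -b], [-b, a]] = [[0.125, 0],
 [0, 0.0909]].

Step 3 — form the quadratic (x - mu)^T · Sigma^{-1} · (x - mu):
  Sigma^{-1} · (x - mu) = (0.125, -0.0909).
  (x - mu)^T · [Sigma^{-1} · (x - mu)] = (1)·(0.125) + (-1)·(-0.0909) = 0.2159.

Step 4 — take square root: d = √(0.2159) ≈ 0.4647.

d(x, mu) = √(0.2159) ≈ 0.4647


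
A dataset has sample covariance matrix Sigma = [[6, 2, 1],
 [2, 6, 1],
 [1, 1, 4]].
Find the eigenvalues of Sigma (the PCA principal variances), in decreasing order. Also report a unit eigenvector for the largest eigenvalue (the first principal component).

Step 1 — characteristic polynomial p(λ) = det(λI - Sigma) = λ³ - tr·λ² + c_1·λ - det, where tr = trace, c_1 = sum of the principal 2×2 minors, det = det(Sigma):
  tr = 6 + 6 + 4 = 16,
  c_1 = (6·6 - (2)²) + (6·4 - (1)²) + (6·4 - (1)²) = 32 + 23 + 23 = 78,
  det = 6·(6·4 - (1)²) - (2)·((2)·4 - (1)·(1)) + (1)·((2)·(1) - 6·(1)) = 6·(23) - (2)·(7) + (1)·(-4) = 120.
  So p(λ) = λ³ - 16λ² + 78λ - 120.
Step 2 — look for an integer root (rational root theorem: any rational root is an integer divisor of 120). Testing λ = 4:
  p(4) = 64 - 256 + 312 - 120 = 0  ✓
  Dividing out (λ - 4): p(λ) = (λ - 4)(λ² - 12λ + 30).
Step 3 — remaining eigenvalues from the quadratic λ² - 12λ + 30 = 0:
  Δ = 12² - 4·30 = 144 - 120 = 24,  λ = (12 ± √24)/2 = (12 ± 4.899)/2 ≈ 8.4495 or 3.5505.
  Sorted: λ_1 = 8.4495,  λ_2 = 4,  λ_3 = 3.5505  (check: sum = 16 = tr ✓).

Step 4 — unit eigenvector for λ_1 ≈ 8.4495: v spans the null space of (Sigma - λ_1 I), whose rows are
  r_1 = (-2.4495, 2, 1),  r_2 = (2, -2.4495, 1),  r_3 = (1, 1, -4.4495).
  v is orthogonal to every row, so take v ∝ r_1 × r_2 = ((2)·(1) - (1)·(-2.4495), (1)·(2) - (-2.4495)·(1), (-2.4495)·(-2.4495) - (2)·(2)) ≈ (4.4495, 4.4495, 2).
  Let u = (4.4495, 4.4495, 2).
  ||u|| = √((4.4495)² + (4.4495)² + (2)²) = √(43.5959) ≈ 6.6027,  v_1 = u/||u|| ≈ (0.6739, 0.6739, 0.3029) (||v_1|| = 1).

λ_1 = 8.4495,  λ_2 = 4,  λ_3 = 3.5505;  v_1 ≈ (0.6739, 0.6739, 0.3029)


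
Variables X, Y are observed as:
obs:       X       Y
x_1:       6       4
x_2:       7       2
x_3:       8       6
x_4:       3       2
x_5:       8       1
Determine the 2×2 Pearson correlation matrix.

Step 1 — column means:
  mean(X) = (6 + 7 + 8 + 3 + 8) / 5 = 32/5 = 6.4
  mean(Y) = (4 + 2 + 6 + 2 + 1) / 5 = 15/5 = 3

Step 2 — sample variances and covariances s[i,j] = (1/(n-1)) · Σ_k (x_{k,i} - mean_i) · (x_{k,j} - mean_j), with n-1 = 4:
  s[X,X] = ((-0.4)·(-0.4) + (0.6)·(0.6) + (1.6)·(1.6) + (-3.4)·(-3.4) + (1.6)·(1.6)) / 4 = 17.2/4 = 4.3
  s[X,Y] = ((-0.4)·(1) + (0.6)·(-1) + (1.6)·(3) + (-3.4)·(-1) + (1.6)·(-2)) / 4 = 4/4 = 1
  s[Y,Y] = ((1)·(1) + (-1)·(-1) + (3)·(3) + (-1)·(-1) + (-2)·(-2)) / 4 = 16/4 = 4
  Sample standard deviations s_i = √(s[i,i]):
  s(X) = √(4.3) = 2.0736
  s(Y) = √(4) = 2

Step 3 — r_{ij} = s_{ij} / (s_i · s_j):
  r[X,X] = 1 (diagonal).
  r[X,Y] = 1 / (2.0736 · 2) = 1 / 4.1473 = 0.2411
  r[Y,Y] = 1 (diagonal).

R is symmetric with unit diagonal. Assembling:

R = [[1, 0.2411],
 [0.2411, 1]]


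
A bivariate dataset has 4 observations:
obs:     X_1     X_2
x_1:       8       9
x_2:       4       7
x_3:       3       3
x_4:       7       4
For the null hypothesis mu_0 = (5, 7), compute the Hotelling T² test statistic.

Step 1 — sample mean vector:
  mean(X_1) = (8 + 4 + 3 + 7) / 4 = 22/4 = 5.5
  mean(X_2) = (9 + 7 + 3 + 4) / 4 = 23/4 = 5.75
  x̄ = (5.5, 5.75),  deviation x̄ - mu_0 = (5.5, 5.75) - (5, 7) = (0.5, -1.25).

Step 2 — sample covariance matrix, S[i,j] = (1/(n-1)) · Σ_k (x_{k,i} - mean_i) · (x_{k,j} - mean_j), divisor n-1 = 3:
  S[X_1,X_1] = ((2.5)·(2.5) + (-1.5)·(-1.5) + (-2.5)·(-2.5) + (1.5)·(1.5)) / 3 = 17/3 = 5.6667
  S[X_1,X_2] = ((2.5)·(3.25) + (-1.5)·(1.25) + (-2.5)·(-2.75) + (1.5)·(-1.75)) / 3 = 10.5/3 = 3.5
  S[X_2,X_2] = ((3.25)·(3.25) + (1.25)·(1.25) + (-2.75)·(-2.75) + (-1.75)·(-1.75)) / 3 = 22.75/3 = 7.5833
  S = [[5.6667, 3.5],
 [3.5, 7.5833]].

Step 3 — invert S. det(S) = 5.6667·7.5833 - (3.5)² = 30.7222.
  S^{-1} = (1/det) · [[d, -b], [-b, a]] = [[0.2468, -0.1139],
 [-0.1139, 0.1844]].

Step 4 — quadratic form (x̄ - mu_0)^T · S^{-1} · (x̄ - mu_0):
  S^{-1} · (x̄ - mu_0) = (0.2658, -0.2875),
  (x̄ - mu_0)^T · [...] = (0.5)·(0.2658) + (-1.25)·(-0.2875) = 0.4923.

Step 5 — scale by n: T² = 4 · 0.4923 = 1.9693.

T² ≈ 1.9693


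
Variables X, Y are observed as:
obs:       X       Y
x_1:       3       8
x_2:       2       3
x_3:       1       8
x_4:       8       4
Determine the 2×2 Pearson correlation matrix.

Step 1 — column means:
  mean(X) = (3 + 2 + 1 + 8) / 4 = 14/4 = 3.5
  mean(Y) = (8 + 3 + 8 + 4) / 4 = 23/4 = 5.75

Step 2 — sample variances and covariances s[i,j] = (1/(n-1)) · Σ_k (x_{k,i} - mean_i) · (x_{k,j} - mean_j), with n-1 = 3:
  s[X,X] = ((-0.5)·(-0.5) + (-1.5)·(-1.5) + (-2.5)·(-2.5) + (4.5)·(4.5)) / 3 = 29/3 = 9.6667
  s[X,Y] = ((-0.5)·(2.25) + (-1.5)·(-2.75) + (-2.5)·(2.25) + (4.5)·(-1.75)) / 3 = -10.5/3 = -3.5
  s[Y,Y] = ((2.25)·(2.25) + (-2.75)·(-2.75) + (2.25)·(2.25) + (-1.75)·(-1.75)) / 3 = 20.75/3 = 6.9167
  Sample standard deviations s_i = √(s[i,i]):
  s(X) = √(9.6667) = 3.1091
  s(Y) = √(6.9167) = 2.63

Step 3 — r_{ij} = s_{ij} / (s_i · s_j):
  r[X,X] = 1 (diagonal).
  r[X,Y] = -3.5 / (3.1091 · 2.63) = -3.5 / 8.1769 = -0.428
  r[Y,Y] = 1 (diagonal).

R is symmetric with unit diagonal. Assembling:

R = [[1, -0.428],
 [-0.428, 1]]


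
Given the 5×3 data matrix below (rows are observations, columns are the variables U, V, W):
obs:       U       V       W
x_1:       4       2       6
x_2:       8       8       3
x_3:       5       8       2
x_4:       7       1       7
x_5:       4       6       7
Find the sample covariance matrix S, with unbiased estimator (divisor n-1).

Step 1 — column means:
  mean(U) = (4 + 8 + 5 + 7 + 4) / 5 = 28/5 = 5.6
  mean(V) = (2 + 8 + 8 + 1 + 6) / 5 = 25/5 = 5
  mean(W) = (6 + 3 + 2 + 7 + 7) / 5 = 25/5 = 5

Step 2 — sample covariance S[i,j] = (1/(n-1)) · Σ_k (x_{k,i} - mean_i) · (x_{k,j} - mean_j), with n-1 = 4.
  S[U,U] = ((-1.6)·(-1.6) + (2.4)·(2.4) + (-0.6)·(-0.6) + (1.4)·(1.4) + (-1.6)·(-1.6)) / 4 = 13.2/4 = 3.3
  S[U,V] = ((-1.6)·(-3) + (2.4)·(3) + (-0.6)·(3) + (1.4)·(-4) + (-1.6)·(1)) / 4 = 3/4 = 0.75
  S[U,W] = ((-1.6)·(1) + (2.4)·(-2) + (-0.6)·(-3) + (1.4)·(2) + (-1.6)·(2)) / 4 = -5/4 = -1.25
  S[V,V] = ((-3)·(-3) + (3)·(3) + (3)·(3) + (-4)·(-4) + (1)·(1)) / 4 = 44/4 = 11
  S[V,W] = ((-3)·(1) + (3)·(-2) + (3)·(-3) + (-4)·(2) + (1)·(2)) / 4 = -24/4 = -6
  S[W,W] = ((1)·(1) + (-2)·(-2) + (-3)·(-3) + (2)·(2) + (2)·(2)) / 4 = 22/4 = 5.5

S is symmetric (S[j,i] = S[i,j]). Assembling:

S = [[3.3, 0.75, -1.25],
 [0.75, 11, -6],
 [-1.25, -6, 5.5]]


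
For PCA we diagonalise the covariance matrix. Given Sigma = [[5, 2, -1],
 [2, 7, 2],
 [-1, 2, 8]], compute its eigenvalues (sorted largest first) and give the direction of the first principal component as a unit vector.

Step 1 — characteristic polynomial p(λ) = det(λI - Sigma) = λ³ - tr·λ² + c_1·λ - det, where tr = trace, c_1 = sum of the principal 2×2 minors, det = det(Sigma):
  tr = 5 + 7 + 8 = 20,
  c_1 = (5·7 - (2)²) + (5·8 - (-1)²) + (7·8 - (2)²) = 31 + 39 + 52 = 122,
  det = 5·(7·8 - (2)²) - (2)·((2)·8 - (2)·(-1)) + (-1)·((2)·(2) - 7·(-1)) = 5·(52) - (2)·(18) + (-1)·(11) = 213.
  So p(λ) = λ³ - 20λ² + 122λ - 213.
Step 2 — look for an integer root (rational root theorem: any rational root is an integer divisor of 213). Testing λ = 3:
  p(3) = 27 - 180 + 366 - 213 = 0  ✓
  Dividing out (λ - 3): p(λ) = (λ - 3)(λ² - 17λ + 71).
Step 3 — remaining eigenvalues from the quadratic λ² - 17λ + 71 = 0:
  Δ = 17² - 4·71 = 289 - 284 = 5,  λ = (17 ± √5)/2 = (17 ± 2.2361)/2 ≈ 9.618 or 7.382.
  Sorted: λ_1 = 9.618,  λ_2 = 7.382,  λ_3 = 3  (check: sum = 20 = tr ✓).

Step 4 — unit eigenvector for λ_1 ≈ 9.618: v spans the null space of (Sigma - λ_1 I), whose rows are
  r_1 = (-4.618, 2, -1),  r_2 = (2, -2.618, 2),  r_3 = (-1, 2, -1.618).
  v is orthogonal to every row, so take v ∝ r_1 × r_2 = ((2)·(2) - (-1)·(-2.618), (-1)·(2) - (-4.618)·(2), (-4.618)·(-2.618) - (2)·(2)) ≈ (1.382, 7.2361, 8.0902).
  Let u = (1.382, 7.2361, 8.0902).
  ||u|| = √((1.382)² + (7.2361)² + (8.0902)²) = √(119.7214) ≈ 10.9417,  v_1 = u/||u|| ≈ (0.1263, 0.6613, 0.7394) (||v_1|| = 1).

λ_1 = 9.618,  λ_2 = 7.382,  λ_3 = 3;  v_1 ≈ (0.1263, 0.6613, 0.7394)


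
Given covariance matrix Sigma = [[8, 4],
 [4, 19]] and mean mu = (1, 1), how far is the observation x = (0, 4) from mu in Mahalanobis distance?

Step 1 — centre the observation: (x - mu) = (-1, 3).

Step 2 — invert Sigma. det(Sigma) = 8·19 - (4)² = 136.
  Sigma^{-1} = (1/det) · [[d, -b], [-b, a]] = [[0.1397, -0.0294],
 [-0.0294, 0.0588]].

Step 3 — form the quadratic (x - mu)^T · Sigma^{-1} · (x - mu):
  Sigma^{-1} · (x - mu) = (-0.2279, 0.2059).
  (x - mu)^T · [Sigma^{-1} · (x - mu)] = (-1)·(-0.2279) + (3)·(0.2059) = 0.8456.

Step 4 — take square root: d = √(0.8456) ≈ 0.9196.

d(x, mu) = √(0.8456) ≈ 0.9196


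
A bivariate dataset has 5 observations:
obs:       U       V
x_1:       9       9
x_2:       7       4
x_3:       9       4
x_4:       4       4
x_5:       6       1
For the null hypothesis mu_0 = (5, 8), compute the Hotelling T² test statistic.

Step 1 — sample mean vector:
  mean(U) = (9 + 7 + 9 + 4 + 6) / 5 = 35/5 = 7
  mean(V) = (9 + 4 + 4 + 4 + 1) / 5 = 22/5 = 4.4
  x̄ = (7, 4.4),  deviation x̄ - mu_0 = (7, 4.4) - (5, 8) = (2, -3.6).

Step 2 — sample covariance matrix, S[i,j] = (1/(n-1)) · Σ_k (x_{k,i} - mean_i) · (x_{k,j} - mean_j), divisor n-1 = 4:
  S[U,U] = ((2)·(2) + (0)·(0) + (2)·(2) + (-3)·(-3) + (-1)·(-1)) / 4 = 18/4 = 4.5
  S[U,V] = ((2)·(4.6) + (0)·(-0.4) + (2)·(-0.4) + (-3)·(-0.4) + (-1)·(-3.4)) / 4 = 13/4 = 3.25
  S[V,V] = ((4.6)·(4.6) + (-0.4)·(-0.4) + (-0.4)·(-0.4) + (-0.4)·(-0.4) + (-3.4)·(-3.4)) / 4 = 33.2/4 = 8.3
  S = [[4.5, 3.25],
 [3.25, 8.3]].

Step 3 — invert S. det(S) = 4.5·8.3 - (3.25)² = 26.7875.
  S^{-1} = (1/det) · [[d, -b], [-b, a]] = [[0.3098, -0.1213],
 [-0.1213, 0.168]].

Step 4 — quadratic form (x̄ - mu_0)^T · S^{-1} · (x̄ - mu_0):
  S^{-1} · (x̄ - mu_0) = (1.0565, -0.8474),
  (x̄ - mu_0)^T · [...] = (2)·(1.0565) + (-3.6)·(-0.8474) = 5.1636.

Step 5 — scale by n: T² = 5 · 5.1636 = 25.818.

T² ≈ 25.818


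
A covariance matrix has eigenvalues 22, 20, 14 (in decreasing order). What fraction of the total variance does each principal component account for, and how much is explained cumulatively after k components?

Step 1 — total variance = trace(Sigma) = Σ λ_i = 22 + 20 + 14 = 56.

Step 2 — fraction explained by component i = λ_i / Σ λ:
  PC1: 22/56 = 0.3929
  PC2: 20/56 = 0.3571
  PC3: 14/56 = 0.25

Step 3 — cumulative fraction after k components = (λ_1 + ... + λ_k) / Σ λ:
  k = 1: 22/56 = 0.3929
  k = 2: (22 + 20)/56 = 42/56 = 0.75
  k = 3: (22 + 20 + 14)/56 = 56/56 = 1

Summary (fraction, with percent):

explained: PC1 0.3929 (39.29%), PC2 0.3571 (35.71%), PC3 0.25 (25%);  cumulative: 0.3929, 0.75, 1


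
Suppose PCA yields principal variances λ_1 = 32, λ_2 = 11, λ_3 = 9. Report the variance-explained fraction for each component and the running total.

Step 1 — total variance = trace(Sigma) = Σ λ_i = 32 + 11 + 9 = 52.

Step 2 — fraction explained by component i = λ_i / Σ λ:
  PC1: 32/52 = 0.6154
  PC2: 11/52 = 0.2115
  PC3: 9/52 = 0.1731

Step 3 — cumulative fraction after k components = (λ_1 + ... + λ_k) / Σ λ:
  k = 1: 32/52 = 0.6154
  k = 2: (32 + 11)/52 = 43/52 = 0.8269
  k = 3: (32 + 11 + 9)/52 = 52/52 = 1

Summary (fraction, with percent):

explained: PC1 0.6154 (61.54%), PC2 0.2115 (21.15%), PC3 0.1731 (17.31%);  cumulative: 0.6154, 0.8269, 1


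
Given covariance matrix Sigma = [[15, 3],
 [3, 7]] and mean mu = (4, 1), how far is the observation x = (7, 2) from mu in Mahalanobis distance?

Step 1 — centre the observation: (x - mu) = (3, 1).

Step 2 — invert Sigma. det(Sigma) = 15·7 - (3)² = 96.
  Sigma^{-1} = (1/det) · [[d, -b], [-b, a]] = [[0.0729, -0.0312],
 [-0.0312, 0.1562]].

Step 3 — form the quadratic (x - mu)^T · Sigma^{-1} · (x - mu):
  Sigma^{-1} · (x - mu) = (0.1875, 0.0625).
  (x - mu)^T · [Sigma^{-1} · (x - mu)] = (3)·(0.1875) + (1)·(0.0625) = 0.625.

Step 4 — take square root: d = √(0.625) ≈ 0.7906.

d(x, mu) = √(0.625) ≈ 0.7906


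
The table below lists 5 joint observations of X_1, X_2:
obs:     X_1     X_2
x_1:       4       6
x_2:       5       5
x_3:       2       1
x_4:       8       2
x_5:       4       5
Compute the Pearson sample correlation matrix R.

Step 1 — column means:
  mean(X_1) = (4 + 5 + 2 + 8 + 4) / 5 = 23/5 = 4.6
  mean(X_2) = (6 + 5 + 1 + 2 + 5) / 5 = 19/5 = 3.8

Step 2 — sample variances and covariances s[i,j] = (1/(n-1)) · Σ_k (x_{k,i} - mean_i) · (x_{k,j} - mean_j), with n-1 = 4:
  s[X_1,X_1] = ((-0.6)·(-0.6) + (0.4)·(0.4) + (-2.6)·(-2.6) + (3.4)·(3.4) + (-0.6)·(-0.6)) / 4 = 19.2/4 = 4.8
  s[X_1,X_2] = ((-0.6)·(2.2) + (0.4)·(1.2) + (-2.6)·(-2.8) + (3.4)·(-1.8) + (-0.6)·(1.2)) / 4 = -0.4/4 = -0.1
  s[X_2,X_2] = ((2.2)·(2.2) + (1.2)·(1.2) + (-2.8)·(-2.8) + (-1.8)·(-1.8) + (1.2)·(1.2)) / 4 = 18.8/4 = 4.7
  Sample standard deviations s_i = √(s[i,i]):
  s(X_1) = √(4.8) = 2.1909
  s(X_2) = √(4.7) = 2.1679

Step 3 — r_{ij} = s_{ij} / (s_i · s_j):
  r[X_1,X_1] = 1 (diagonal).
  r[X_1,X_2] = -0.1 / (2.1909 · 2.1679) = -0.1 / 4.7497 = -0.0211
  r[X_2,X_2] = 1 (diagonal).

R is symmetric with unit diagonal. Assembling:

R = [[1, -0.0211],
 [-0.0211, 1]]


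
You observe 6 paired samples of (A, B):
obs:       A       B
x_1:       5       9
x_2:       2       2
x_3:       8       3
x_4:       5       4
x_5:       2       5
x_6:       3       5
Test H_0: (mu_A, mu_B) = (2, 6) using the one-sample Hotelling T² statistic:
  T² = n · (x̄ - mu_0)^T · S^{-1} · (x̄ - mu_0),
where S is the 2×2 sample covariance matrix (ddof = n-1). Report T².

Step 1 — sample mean vector:
  mean(A) = (5 + 2 + 8 + 5 + 2 + 3) / 6 = 25/6 = 4.1667
  mean(B) = (9 + 2 + 3 + 4 + 5 + 5) / 6 = 28/6 = 4.6667
  x̄ = (4.1667, 4.6667),  deviation x̄ - mu_0 = (4.1667, 4.6667) - (2, 6) = (2.1667, -1.3333).

Step 2 — sample covariance matrix, S[i,j] = (1/(n-1)) · Σ_k (x_{k,i} - mean_i) · (x_{k,j} - mean_j), divisor n-1 = 5:
  S[A,A] = ((0.8333)·(0.8333) + (-2.1667)·(-2.1667) + (3.8333)·(3.8333) + (0.8333)·(0.8333) + (-2.1667)·(-2.1667) + (-1.1667)·(-1.1667)) / 5 = 26.8333/5 = 5.3667
  S[A,B] = ((0.8333)·(4.3333) + (-2.1667)·(-2.6667) + (3.8333)·(-1.6667) + (0.8333)·(-0.6667) + (-2.1667)·(0.3333) + (-1.1667)·(0.3333)) / 5 = 1.3333/5 = 0.2667
  S[B,B] = ((4.3333)·(4.3333) + (-2.6667)·(-2.6667) + (-1.6667)·(-1.6667) + (-0.6667)·(-0.6667) + (0.3333)·(0.3333) + (0.3333)·(0.3333)) / 5 = 29.3333/5 = 5.8667
  S = [[5.3667, 0.2667],
 [0.2667, 5.8667]].

Step 3 — invert S. det(S) = 5.3667·5.8667 - (0.2667)² = 31.4133.
  S^{-1} = (1/det) · [[d, -b], [-b, a]] = [[0.1868, -0.0085],
 [-0.0085, 0.1708]].

Step 4 — quadratic form (x̄ - mu_0)^T · S^{-1} · (x̄ - mu_0):
  S^{-1} · (x̄ - mu_0) = (0.416, -0.2462),
  (x̄ - mu_0)^T · [...] = (2.1667)·(0.416) + (-1.3333)·(-0.2462) = 1.2295.

Step 5 — scale by n: T² = 6 · 1.2295 = 7.3769.

T² ≈ 7.3769


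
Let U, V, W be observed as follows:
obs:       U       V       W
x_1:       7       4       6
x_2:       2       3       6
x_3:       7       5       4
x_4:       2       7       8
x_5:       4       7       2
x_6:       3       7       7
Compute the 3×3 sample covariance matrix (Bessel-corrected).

Step 1 — column means:
  mean(U) = (7 + 2 + 7 + 2 + 4 + 3) / 6 = 25/6 = 4.1667
  mean(V) = (4 + 3 + 5 + 7 + 7 + 7) / 6 = 33/6 = 5.5
  mean(W) = (6 + 6 + 4 + 8 + 2 + 7) / 6 = 33/6 = 5.5

Step 2 — sample covariance S[i,j] = (1/(n-1)) · Σ_k (x_{k,i} - mean_i) · (x_{k,j} - mean_j), with n-1 = 5.
  S[U,U] = ((2.8333)·(2.8333) + (-2.1667)·(-2.1667) + (2.8333)·(2.8333) + (-2.1667)·(-2.1667) + (-0.1667)·(-0.1667) + (-1.1667)·(-1.1667)) / 5 = 26.8333/5 = 5.3667
  S[U,V] = ((2.8333)·(-1.5) + (-2.1667)·(-2.5) + (2.8333)·(-0.5) + (-2.1667)·(1.5) + (-0.1667)·(1.5) + (-1.1667)·(1.5)) / 5 = -5.5/5 = -1.1
  S[U,W] = ((2.8333)·(0.5) + (-2.1667)·(0.5) + (2.8333)·(-1.5) + (-2.1667)·(2.5) + (-0.1667)·(-3.5) + (-1.1667)·(1.5)) / 5 = -10.5/5 = -2.1
  S[V,V] = ((-1.5)·(-1.5) + (-2.5)·(-2.5) + (-0.5)·(-0.5) + (1.5)·(1.5) + (1.5)·(1.5) + (1.5)·(1.5)) / 5 = 15.5/5 = 3.1
  S[V,W] = ((-1.5)·(0.5) + (-2.5)·(0.5) + (-0.5)·(-1.5) + (1.5)·(2.5) + (1.5)·(-3.5) + (1.5)·(1.5)) / 5 = -0.5/5 = -0.1
  S[W,W] = ((0.5)·(0.5) + (0.5)·(0.5) + (-1.5)·(-1.5) + (2.5)·(2.5) + (-3.5)·(-3.5) + (1.5)·(1.5)) / 5 = 23.5/5 = 4.7

S is symmetric (S[j,i] = S[i,j]). Assembling:

S = [[5.3667, -1.1, -2.1],
 [-1.1, 3.1, -0.1],
 [-2.1, -0.1, 4.7]]


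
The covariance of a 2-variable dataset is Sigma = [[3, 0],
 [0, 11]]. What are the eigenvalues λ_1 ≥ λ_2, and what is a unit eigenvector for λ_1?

Step 1 — characteristic polynomial of 2×2 Sigma:
  det(Sigma - λI) = λ² - trace · λ + det = 0.
  trace = 3 + 11 = 14, det = 3·11 - (0)² = 33.
Step 2 — discriminant:
  Δ = trace² - 4·det = 196 - 132 = 64.
Step 3 — eigenvalues:
  λ = (trace ± √Δ)/2 = (14 ± 8)/2,
  λ_1 = 11,  λ_2 = 3.

Step 4 — unit eigenvector for λ_1: Sigma is diagonal, so its eigenvectors are the coordinate axes. λ_1 = 11 is the diagonal entry on the second coordinate axis, hence
  v_1 = (0, 1) (||v_1|| = 1).

λ_1 = 11,  λ_2 = 3;  v_1 ≈ (0, 1)


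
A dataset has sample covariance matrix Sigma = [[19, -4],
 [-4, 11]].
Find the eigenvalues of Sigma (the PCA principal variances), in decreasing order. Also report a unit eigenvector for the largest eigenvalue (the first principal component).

Step 1 — characteristic polynomial of 2×2 Sigma:
  det(Sigma - λI) = λ² - trace · λ + det = 0.
  trace = 19 + 11 = 30, det = 19·11 - (-4)² = 193.
Step 2 — discriminant:
  Δ = trace² - 4·det = 900 - 772 = 128.
Step 3 — eigenvalues:
  λ = (trace ± √Δ)/2 = (30 ± 11.3137)/2,
  λ_1 = 20.6569,  λ_2 = 9.3431.

Step 4 — unit eigenvector for λ_1: solve (Sigma - λ_1 I)v = 0. First row:
  (19 - 20.6569)·v_x + (-4)·v_y = 0, i.e. (-1.6569)·v_x + (-4)·v_y = 0,
  so v ∝ (b, λ_1 - a) = (-4, 1.6569); multiply by -1 so the first entry is positive: u = (4, -1.6569).
  ||u|| = √((4)² + (-1.6569)²) = √(18.7452) ≈ 4.3296,
  v_1 = u/||u|| ≈ (0.9239, -0.3827) (||v_1|| = 1).

λ_1 = 20.6569,  λ_2 = 9.3431;  v_1 ≈ (0.9239, -0.3827)


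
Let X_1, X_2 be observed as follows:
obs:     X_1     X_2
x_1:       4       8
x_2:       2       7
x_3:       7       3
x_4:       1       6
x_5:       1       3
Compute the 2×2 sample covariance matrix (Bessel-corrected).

Step 1 — column means:
  mean(X_1) = (4 + 2 + 7 + 1 + 1) / 5 = 15/5 = 3
  mean(X_2) = (8 + 7 + 3 + 6 + 3) / 5 = 27/5 = 5.4

Step 2 — sample covariance S[i,j] = (1/(n-1)) · Σ_k (x_{k,i} - mean_i) · (x_{k,j} - mean_j), with n-1 = 4.
  S[X_1,X_1] = ((1)·(1) + (-1)·(-1) + (4)·(4) + (-2)·(-2) + (-2)·(-2)) / 4 = 26/4 = 6.5
  S[X_1,X_2] = ((1)·(2.6) + (-1)·(1.6) + (4)·(-2.4) + (-2)·(0.6) + (-2)·(-2.4)) / 4 = -5/4 = -1.25
  S[X_2,X_2] = ((2.6)·(2.6) + (1.6)·(1.6) + (-2.4)·(-2.4) + (0.6)·(0.6) + (-2.4)·(-2.4)) / 4 = 21.2/4 = 5.3

S is symmetric (S[j,i] = S[i,j]). Assembling:

S = [[6.5, -1.25],
 [-1.25, 5.3]]


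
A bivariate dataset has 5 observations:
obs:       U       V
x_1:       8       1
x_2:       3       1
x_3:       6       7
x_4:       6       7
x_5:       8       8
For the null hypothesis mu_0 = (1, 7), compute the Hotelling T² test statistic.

Step 1 — sample mean vector:
  mean(U) = (8 + 3 + 6 + 6 + 8) / 5 = 31/5 = 6.2
  mean(V) = (1 + 1 + 7 + 7 + 8) / 5 = 24/5 = 4.8
  x̄ = (6.2, 4.8),  deviation x̄ - mu_0 = (6.2, 4.8) - (1, 7) = (5.2, -2.2).

Step 2 — sample covariance matrix, S[i,j] = (1/(n-1)) · Σ_k (x_{k,i} - mean_i) · (x_{k,j} - mean_j), divisor n-1 = 4:
  S[U,U] = ((1.8)·(1.8) + (-3.2)·(-3.2) + (-0.2)·(-0.2) + (-0.2)·(-0.2) + (1.8)·(1.8)) / 4 = 16.8/4 = 4.2
  S[U,V] = ((1.8)·(-3.8) + (-3.2)·(-3.8) + (-0.2)·(2.2) + (-0.2)·(2.2) + (1.8)·(3.2)) / 4 = 10.2/4 = 2.55
  S[V,V] = ((-3.8)·(-3.8) + (-3.8)·(-3.8) + (2.2)·(2.2) + (2.2)·(2.2) + (3.2)·(3.2)) / 4 = 48.8/4 = 12.2
  S = [[4.2, 2.55],
 [2.55, 12.2]].

Step 3 — invert S. det(S) = 4.2·12.2 - (2.55)² = 44.7375.
  S^{-1} = (1/det) · [[d, -b], [-b, a]] = [[0.2727, -0.057],
 [-0.057, 0.0939]].

Step 4 — quadratic form (x̄ - mu_0)^T · S^{-1} · (x̄ - mu_0):
  S^{-1} · (x̄ - mu_0) = (1.5434, -0.5029),
  (x̄ - mu_0)^T · [...] = (5.2)·(1.5434) + (-2.2)·(-0.5029) = 9.1324.

Step 5 — scale by n: T² = 5 · 9.1324 = 45.6619.

T² ≈ 45.6619


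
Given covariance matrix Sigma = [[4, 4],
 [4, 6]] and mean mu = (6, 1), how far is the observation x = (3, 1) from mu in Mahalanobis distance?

Step 1 — centre the observation: (x - mu) = (-3, 0).

Step 2 — invert Sigma. det(Sigma) = 4·6 - (4)² = 8.
  Sigma^{-1} = (1/det) · [[d, -b], [-b, a]] = [[0.75, -0.5],
 [-0.5, 0.5]].

Step 3 — form the quadratic (x - mu)^T · Sigma^{-1} · (x - mu):
  Sigma^{-1} · (x - mu) = (-2.25, 1.5).
  (x - mu)^T · [Sigma^{-1} · (x - mu)] = (-3)·(-2.25) + (0)·(1.5) = 6.75.

Step 4 — take square root: d = √(6.75) ≈ 2.5981.

d(x, mu) = √(6.75) ≈ 2.5981


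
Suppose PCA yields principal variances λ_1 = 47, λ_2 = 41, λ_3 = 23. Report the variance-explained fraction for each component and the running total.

Step 1 — total variance = trace(Sigma) = Σ λ_i = 47 + 41 + 23 = 111.

Step 2 — fraction explained by component i = λ_i / Σ λ:
  PC1: 47/111 = 0.4234
  PC2: 41/111 = 0.3694
  PC3: 23/111 = 0.2072

Step 3 — cumulative fraction after k components = (λ_1 + ... + λ_k) / Σ λ:
  k = 1: 47/111 = 0.4234
  k = 2: (47 + 41)/111 = 88/111 = 0.7928
  k = 3: (47 + 41 + 23)/111 = 111/111 = 1

Summary (fraction, with percent):

explained: PC1 0.4234 (42.34%), PC2 0.3694 (36.94%), PC3 0.2072 (20.72%);  cumulative: 0.4234, 0.7928, 1


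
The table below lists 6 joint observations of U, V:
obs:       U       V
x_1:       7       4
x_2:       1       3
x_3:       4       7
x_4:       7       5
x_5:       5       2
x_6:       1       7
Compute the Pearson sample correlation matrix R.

Step 1 — column means:
  mean(U) = (7 + 1 + 4 + 7 + 5 + 1) / 6 = 25/6 = 4.1667
  mean(V) = (4 + 3 + 7 + 5 + 2 + 7) / 6 = 28/6 = 4.6667

Step 2 — sample variances and covariances s[i,j] = (1/(n-1)) · Σ_k (x_{k,i} - mean_i) · (x_{k,j} - mean_j), with n-1 = 5:
  s[U,U] = ((2.8333)·(2.8333) + (-3.1667)·(-3.1667) + (-0.1667)·(-0.1667) + (2.8333)·(2.8333) + (0.8333)·(0.8333) + (-3.1667)·(-3.1667)) / 5 = 36.8333/5 = 7.3667
  s[U,V] = ((2.8333)·(-0.6667) + (-3.1667)·(-1.6667) + (-0.1667)·(2.3333) + (2.8333)·(0.3333) + (0.8333)·(-2.6667) + (-3.1667)·(2.3333)) / 5 = -5.6667/5 = -1.1333
  s[V,V] = ((-0.6667)·(-0.6667) + (-1.6667)·(-1.6667) + (2.3333)·(2.3333) + (0.3333)·(0.3333) + (-2.6667)·(-2.6667) + (2.3333)·(2.3333)) / 5 = 21.3333/5 = 4.2667
  Sample standard deviations s_i = √(s[i,i]):
  s(U) = √(7.3667) = 2.7142
  s(V) = √(4.2667) = 2.0656

Step 3 — r_{ij} = s_{ij} / (s_i · s_j):
  r[U,U] = 1 (diagonal).
  r[U,V] = -1.1333 / (2.7142 · 2.0656) = -1.1333 / 5.6063 = -0.2022
  r[V,V] = 1 (diagonal).

R is symmetric with unit diagonal. Assembling:

R = [[1, -0.2022],
 [-0.2022, 1]]


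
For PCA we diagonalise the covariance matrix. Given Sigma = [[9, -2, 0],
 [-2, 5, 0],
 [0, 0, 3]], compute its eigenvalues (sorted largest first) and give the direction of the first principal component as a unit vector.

Step 1 — characteristic polynomial p(λ) = det(λI - Sigma) = λ³ - tr·λ² + c_1·λ - det, where tr = trace, c_1 = sum of the principal 2×2 minors, det = det(Sigma):
  tr = 9 + 5 + 3 = 17,
  c_1 = (9·5 - (-2)²) + (9·3 - (0)²) + (5·3 - (0)²) = 41 + 27 + 15 = 83,
  det = 9·(5·3 - (0)²) - (-2)·((-2)·3 - (0)·(0)) + (0)·((-2)·(0) - 5·(0)) = 9·(15) - (-2)·(-6) + (0)·(0) = 123.
  So p(λ) = λ³ - 17λ² + 83λ - 123.
Step 2 — look for an integer root (rational root theorem: any rational root is an integer divisor of 123). Testing λ = 3:
  p(3) = 27 - 153 + 249 - 123 = 0  ✓
  Dividing out (λ - 3): p(λ) = (λ - 3)(λ² - 14λ + 41).
Step 3 — remaining eigenvalues from the quadratic λ² - 14λ + 41 = 0:
  Δ = 14² - 4·41 = 196 - 164 = 32,  λ = (14 ± √32)/2 = (14 ± 5.6569)/2 ≈ 9.8284 or 4.1716.
  Sorted: λ_1 = 9.8284,  λ_2 = 4.1716,  λ_3 = 3  (check: sum = 17 = tr ✓).

Step 4 — unit eigenvector for λ_1 ≈ 9.8284: v spans the null space of (Sigma - λ_1 I), whose rows are
  r_1 = (-0.8284, -2, 0),  r_2 = (-2, -4.8284, 0),  r_3 = (0, 0, -6.8284).
  v is orthogonal to every row, so take v ∝ r_1 × r_3 = ((-2)·(-6.8284) - (0)·(0), (0)·(0) - (-0.8284)·(-6.8284), (-0.8284)·(0) - (-2)·(0)) ≈ (13.6569, -5.6569, 0).
  Let u = (13.6569, -5.6569, 0).
  ||u|| = √((13.6569)² + (-5.6569)² + (0)²) = √(218.5097) ≈ 14.7821,  v_1 = u/||u|| ≈ (0.9239, -0.3827, 0) (||v_1|| = 1).

λ_1 = 9.8284,  λ_2 = 4.1716,  λ_3 = 3;  v_1 ≈ (0.9239, -0.3827, 0)


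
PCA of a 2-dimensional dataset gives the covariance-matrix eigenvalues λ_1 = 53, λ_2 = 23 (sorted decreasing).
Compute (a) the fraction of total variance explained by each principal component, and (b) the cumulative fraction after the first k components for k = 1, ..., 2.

Step 1 — total variance = trace(Sigma) = Σ λ_i = 53 + 23 = 76.

Step 2 — fraction explained by component i = λ_i / Σ λ:
  PC1: 53/76 = 0.6974
  PC2: 23/76 = 0.3026

Step 3 — cumulative fraction after k components = (λ_1 + ... + λ_k) / Σ λ:
  k = 1: 53/76 = 0.6974
  k = 2: (53 + 23)/76 = 76/76 = 1

Summary (fraction, with percent):

explained: PC1 0.6974 (69.74%), PC2 0.3026 (30.26%);  cumulative: 0.6974, 1


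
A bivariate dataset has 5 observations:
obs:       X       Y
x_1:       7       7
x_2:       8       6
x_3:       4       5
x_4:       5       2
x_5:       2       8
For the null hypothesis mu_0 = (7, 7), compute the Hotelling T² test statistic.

Step 1 — sample mean vector:
  mean(X) = (7 + 8 + 4 + 5 + 2) / 5 = 26/5 = 5.2
  mean(Y) = (7 + 6 + 5 + 2 + 8) / 5 = 28/5 = 5.6
  x̄ = (5.2, 5.6),  deviation x̄ - mu_0 = (5.2, 5.6) - (7, 7) = (-1.8, -1.4).

Step 2 — sample covariance matrix, S[i,j] = (1/(n-1)) · Σ_k (x_{k,i} - mean_i) · (x_{k,j} - mean_j), divisor n-1 = 4:
  S[X,X] = ((1.8)·(1.8) + (2.8)·(2.8) + (-1.2)·(-1.2) + (-0.2)·(-0.2) + (-3.2)·(-3.2)) / 4 = 22.8/4 = 5.7
  S[X,Y] = ((1.8)·(1.4) + (2.8)·(0.4) + (-1.2)·(-0.6) + (-0.2)·(-3.6) + (-3.2)·(2.4)) / 4 = -2.6/4 = -0.65
  S[Y,Y] = ((1.4)·(1.4) + (0.4)·(0.4) + (-0.6)·(-0.6) + (-3.6)·(-3.6) + (2.4)·(2.4)) / 4 = 21.2/4 = 5.3
  S = [[5.7, -0.65],
 [-0.65, 5.3]].

Step 3 — invert S. det(S) = 5.7·5.3 - (-0.65)² = 29.7875.
  S^{-1} = (1/det) · [[d, -b], [-b, a]] = [[0.1779, 0.0218],
 [0.0218, 0.1914]].

Step 4 — quadratic form (x̄ - mu_0)^T · S^{-1} · (x̄ - mu_0):
  S^{-1} · (x̄ - mu_0) = (-0.3508, -0.3072),
  (x̄ - mu_0)^T · [...] = (-1.8)·(-0.3508) + (-1.4)·(-0.3072) = 1.0615.

Step 5 — scale by n: T² = 5 · 1.0615 = 5.3076.

T² ≈ 5.3076


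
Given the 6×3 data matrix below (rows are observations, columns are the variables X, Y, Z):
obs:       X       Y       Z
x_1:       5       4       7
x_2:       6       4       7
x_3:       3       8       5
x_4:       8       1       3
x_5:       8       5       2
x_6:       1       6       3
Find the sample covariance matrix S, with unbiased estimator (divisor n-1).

Step 1 — column means:
  mean(X) = (5 + 6 + 3 + 8 + 8 + 1) / 6 = 31/6 = 5.1667
  mean(Y) = (4 + 4 + 8 + 1 + 5 + 6) / 6 = 28/6 = 4.6667
  mean(Z) = (7 + 7 + 5 + 3 + 2 + 3) / 6 = 27/6 = 4.5

Step 2 — sample covariance S[i,j] = (1/(n-1)) · Σ_k (x_{k,i} - mean_i) · (x_{k,j} - mean_j), with n-1 = 5.
  S[X,X] = ((-0.1667)·(-0.1667) + (0.8333)·(0.8333) + (-2.1667)·(-2.1667) + (2.8333)·(2.8333) + (2.8333)·(2.8333) + (-4.1667)·(-4.1667)) / 5 = 38.8333/5 = 7.7667
  S[X,Y] = ((-0.1667)·(-0.6667) + (0.8333)·(-0.6667) + (-2.1667)·(3.3333) + (2.8333)·(-3.6667) + (2.8333)·(0.3333) + (-4.1667)·(1.3333)) / 5 = -22.6667/5 = -4.5333
  S[X,Z] = ((-0.1667)·(2.5) + (0.8333)·(2.5) + (-2.1667)·(0.5) + (2.8333)·(-1.5) + (2.8333)·(-2.5) + (-4.1667)·(-1.5)) / 5 = -4.5/5 = -0.9
  S[Y,Y] = ((-0.6667)·(-0.6667) + (-0.6667)·(-0.6667) + (3.3333)·(3.3333) + (-3.6667)·(-3.6667) + (0.3333)·(0.3333) + (1.3333)·(1.3333)) / 5 = 27.3333/5 = 5.4667
  S[Y,Z] = ((-0.6667)·(2.5) + (-0.6667)·(2.5) + (3.3333)·(0.5) + (-3.6667)·(-1.5) + (0.3333)·(-2.5) + (1.3333)·(-1.5)) / 5 = 1/5 = 0.2
  S[Z,Z] = ((2.5)·(2.5) + (2.5)·(2.5) + (0.5)·(0.5) + (-1.5)·(-1.5) + (-2.5)·(-2.5) + (-1.5)·(-1.5)) / 5 = 23.5/5 = 4.7

S is symmetric (S[j,i] = S[i,j]). Assembling:

S = [[7.7667, -4.5333, -0.9],
 [-4.5333, 5.4667, 0.2],
 [-0.9, 0.2, 4.7]]


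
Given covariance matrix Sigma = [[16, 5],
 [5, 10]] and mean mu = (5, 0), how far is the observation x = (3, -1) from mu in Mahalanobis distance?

Step 1 — centre the observation: (x - mu) = (-2, -1).

Step 2 — invert Sigma. det(Sigma) = 16·10 - (5)² = 135.
  Sigma^{-1} = (1/det) · [[d, -b], [-b, a]] = [[0.0741, -0.037],
 [-0.037, 0.1185]].

Step 3 — form the quadratic (x - mu)^T · Sigma^{-1} · (x - mu):
  Sigma^{-1} · (x - mu) = (-0.1111, -0.0444).
  (x - mu)^T · [Sigma^{-1} · (x - mu)] = (-2)·(-0.1111) + (-1)·(-0.0444) = 0.2667.

Step 4 — take square root: d = √(0.2667) ≈ 0.5164.

d(x, mu) = √(0.2667) ≈ 0.5164


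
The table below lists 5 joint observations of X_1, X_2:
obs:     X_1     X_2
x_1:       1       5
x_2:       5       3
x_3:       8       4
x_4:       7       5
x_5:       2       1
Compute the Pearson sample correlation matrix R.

Step 1 — column means:
  mean(X_1) = (1 + 5 + 8 + 7 + 2) / 5 = 23/5 = 4.6
  mean(X_2) = (5 + 3 + 4 + 5 + 1) / 5 = 18/5 = 3.6

Step 2 — sample variances and covariances s[i,j] = (1/(n-1)) · Σ_k (x_{k,i} - mean_i) · (x_{k,j} - mean_j), with n-1 = 4:
  s[X_1,X_1] = ((-3.6)·(-3.6) + (0.4)·(0.4) + (3.4)·(3.4) + (2.4)·(2.4) + (-2.6)·(-2.6)) / 4 = 37.2/4 = 9.3
  s[X_1,X_2] = ((-3.6)·(1.4) + (0.4)·(-0.6) + (3.4)·(0.4) + (2.4)·(1.4) + (-2.6)·(-2.6)) / 4 = 6.2/4 = 1.55
  s[X_2,X_2] = ((1.4)·(1.4) + (-0.6)·(-0.6) + (0.4)·(0.4) + (1.4)·(1.4) + (-2.6)·(-2.6)) / 4 = 11.2/4 = 2.8
  Sample standard deviations s_i = √(s[i,i]):
  s(X_1) = √(9.3) = 3.0496
  s(X_2) = √(2.8) = 1.6733

Step 3 — r_{ij} = s_{ij} / (s_i · s_j):
  r[X_1,X_1] = 1 (diagonal).
  r[X_1,X_2] = 1.55 / (3.0496 · 1.6733) = 1.55 / 5.1029 = 0.3037
  r[X_2,X_2] = 1 (diagonal).

R is symmetric with unit diagonal. Assembling:

R = [[1, 0.3037],
 [0.3037, 1]]


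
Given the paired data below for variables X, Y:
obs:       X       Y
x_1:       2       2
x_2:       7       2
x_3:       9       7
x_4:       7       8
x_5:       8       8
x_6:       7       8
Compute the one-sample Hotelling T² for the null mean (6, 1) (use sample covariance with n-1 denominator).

Step 1 — sample mean vector:
  mean(X) = (2 + 7 + 9 + 7 + 8 + 7) / 6 = 40/6 = 6.6667
  mean(Y) = (2 + 2 + 7 + 8 + 8 + 8) / 6 = 35/6 = 5.8333
  x̄ = (6.6667, 5.8333),  deviation x̄ - mu_0 = (6.6667, 5.8333) - (6, 1) = (0.6667, 4.8333).

Step 2 — sample covariance matrix, S[i,j] = (1/(n-1)) · Σ_k (x_{k,i} - mean_i) · (x_{k,j} - mean_j), divisor n-1 = 5:
  S[X,X] = ((-4.6667)·(-4.6667) + (0.3333)·(0.3333) + (2.3333)·(2.3333) + (0.3333)·(0.3333) + (1.3333)·(1.3333) + (0.3333)·(0.3333)) / 5 = 29.3333/5 = 5.8667
  S[X,Y] = ((-4.6667)·(-3.8333) + (0.3333)·(-3.8333) + (2.3333)·(1.1667) + (0.3333)·(2.1667) + (1.3333)·(2.1667) + (0.3333)·(2.1667)) / 5 = 23.6667/5 = 4.7333
  S[Y,Y] = ((-3.8333)·(-3.8333) + (-3.8333)·(-3.8333) + (1.1667)·(1.1667) + (2.1667)·(2.1667) + (2.1667)·(2.1667) + (2.1667)·(2.1667)) / 5 = 44.8333/5 = 8.9667
  S = [[5.8667, 4.7333],
 [4.7333, 8.9667]].

Step 3 — invert S. det(S) = 5.8667·8.9667 - (4.7333)² = 30.2.
  S^{-1} = (1/det) · [[d, -b], [-b, a]] = [[0.2969, -0.1567],
 [-0.1567, 0.1943]].

Step 4 — quadratic form (x̄ - mu_0)^T · S^{-1} · (x̄ - mu_0):
  S^{-1} · (x̄ - mu_0) = (-0.5596, 0.8344),
  (x̄ - mu_0)^T · [...] = (0.6667)·(-0.5596) + (4.8333)·(0.8344) = 3.66.

Step 5 — scale by n: T² = 6 · 3.66 = 21.9603.

T² ≈ 21.9603


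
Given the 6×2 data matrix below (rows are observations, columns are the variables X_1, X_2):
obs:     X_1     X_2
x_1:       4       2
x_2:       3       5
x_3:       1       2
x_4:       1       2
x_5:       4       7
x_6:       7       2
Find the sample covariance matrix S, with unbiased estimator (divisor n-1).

Step 1 — column means:
  mean(X_1) = (4 + 3 + 1 + 1 + 4 + 7) / 6 = 20/6 = 3.3333
  mean(X_2) = (2 + 5 + 2 + 2 + 7 + 2) / 6 = 20/6 = 3.3333

Step 2 — sample covariance S[i,j] = (1/(n-1)) · Σ_k (x_{k,i} - mean_i) · (x_{k,j} - mean_j), with n-1 = 5.
  S[X_1,X_1] = ((0.6667)·(0.6667) + (-0.3333)·(-0.3333) + (-2.3333)·(-2.3333) + (-2.3333)·(-2.3333) + (0.6667)·(0.6667) + (3.6667)·(3.6667)) / 5 = 25.3333/5 = 5.0667
  S[X_1,X_2] = ((0.6667)·(-1.3333) + (-0.3333)·(1.6667) + (-2.3333)·(-1.3333) + (-2.3333)·(-1.3333) + (0.6667)·(3.6667) + (3.6667)·(-1.3333)) / 5 = 2.3333/5 = 0.4667
  S[X_2,X_2] = ((-1.3333)·(-1.3333) + (1.6667)·(1.6667) + (-1.3333)·(-1.3333) + (-1.3333)·(-1.3333) + (3.6667)·(3.6667) + (-1.3333)·(-1.3333)) / 5 = 23.3333/5 = 4.6667

S is symmetric (S[j,i] = S[i,j]). Assembling:

S = [[5.0667, 0.4667],
 [0.4667, 4.6667]]


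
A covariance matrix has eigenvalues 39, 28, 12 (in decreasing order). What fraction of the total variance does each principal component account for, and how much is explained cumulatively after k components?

Step 1 — total variance = trace(Sigma) = Σ λ_i = 39 + 28 + 12 = 79.

Step 2 — fraction explained by component i = λ_i / Σ λ:
  PC1: 39/79 = 0.4937
  PC2: 28/79 = 0.3544
  PC3: 12/79 = 0.1519

Step 3 — cumulative fraction after k components = (λ_1 + ... + λ_k) / Σ λ:
  k = 1: 39/79 = 0.4937
  k = 2: (39 + 28)/79 = 67/79 = 0.8481
  k = 3: (39 + 28 + 12)/79 = 79/79 = 1

Summary (fraction, with percent):

explained: PC1 0.4937 (49.37%), PC2 0.3544 (35.44%), PC3 0.1519 (15.19%);  cumulative: 0.4937, 0.8481, 1


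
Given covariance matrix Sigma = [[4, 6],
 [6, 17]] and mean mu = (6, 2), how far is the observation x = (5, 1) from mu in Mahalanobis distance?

Step 1 — centre the observation: (x - mu) = (-1, -1).

Step 2 — invert Sigma. det(Sigma) = 4·17 - (6)² = 32.
  Sigma^{-1} = (1/det) · [[d, -b], [-b, a]] = [[0.5312, -0.1875],
 [-0.1875, 0.125]].

Step 3 — form the quadratic (x - mu)^T · Sigma^{-1} · (x - mu):
  Sigma^{-1} · (x - mu) = (-0.3438, 0.0625).
  (x - mu)^T · [Sigma^{-1} · (x - mu)] = (-1)·(-0.3438) + (-1)·(0.0625) = 0.2812.

Step 4 — take square root: d = √(0.2812) ≈ 0.5303.

d(x, mu) = √(0.2812) ≈ 0.5303


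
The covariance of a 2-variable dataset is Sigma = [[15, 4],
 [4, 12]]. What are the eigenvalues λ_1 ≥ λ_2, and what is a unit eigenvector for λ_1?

Step 1 — characteristic polynomial of 2×2 Sigma:
  det(Sigma - λI) = λ² - trace · λ + det = 0.
  trace = 15 + 12 = 27, det = 15·12 - (4)² = 164.
Step 2 — discriminant:
  Δ = trace² - 4·det = 729 - 656 = 73.
Step 3 — eigenvalues:
  λ = (trace ± √Δ)/2 = (27 ± 8.544)/2,
  λ_1 = 17.772,  λ_2 = 9.228.

Step 4 — unit eigenvector for λ_1: solve (Sigma - λ_1 I)v = 0. First row:
  (15 - 17.772)·v_x + (4)·v_y = 0, i.e. (-2.772)·v_x + (4)·v_y = 0,
  so v ∝ (b, λ_1 - a) = (4, 2.772) = u.
  ||u|| = √((4)² + (2.772)²) = √(23.684) ≈ 4.8666,
  v_1 = u/||u|| ≈ (0.8219, 0.5696) (||v_1|| = 1).

λ_1 = 17.772,  λ_2 = 9.228;  v_1 ≈ (0.8219, 0.5696)


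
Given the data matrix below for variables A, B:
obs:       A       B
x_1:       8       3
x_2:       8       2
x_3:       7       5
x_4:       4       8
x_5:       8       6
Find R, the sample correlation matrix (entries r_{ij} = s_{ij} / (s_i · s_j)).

Step 1 — column means:
  mean(A) = (8 + 8 + 7 + 4 + 8) / 5 = 35/5 = 7
  mean(B) = (3 + 2 + 5 + 8 + 6) / 5 = 24/5 = 4.8

Step 2 — sample variances and covariances s[i,j] = (1/(n-1)) · Σ_k (x_{k,i} - mean_i) · (x_{k,j} - mean_j), with n-1 = 4:
  s[A,A] = ((1)·(1) + (1)·(1) + (0)·(0) + (-3)·(-3) + (1)·(1)) / 4 = 12/4 = 3
  s[A,B] = ((1)·(-1.8) + (1)·(-2.8) + (0)·(0.2) + (-3)·(3.2) + (1)·(1.2)) / 4 = -13/4 = -3.25
  s[B,B] = ((-1.8)·(-1.8) + (-2.8)·(-2.8) + (0.2)·(0.2) + (3.2)·(3.2) + (1.2)·(1.2)) / 4 = 22.8/4 = 5.7
  Sample standard deviations s_i = √(s[i,i]):
  s(A) = √(3) = 1.7321
  s(B) = √(5.7) = 2.3875

Step 3 — r_{ij} = s_{ij} / (s_i · s_j):
  r[A,A] = 1 (diagonal).
  r[A,B] = -3.25 / (1.7321 · 2.3875) = -3.25 / 4.1352 = -0.7859
  r[B,B] = 1 (diagonal).

R is symmetric with unit diagonal. Assembling:

R = [[1, -0.7859],
 [-0.7859, 1]]


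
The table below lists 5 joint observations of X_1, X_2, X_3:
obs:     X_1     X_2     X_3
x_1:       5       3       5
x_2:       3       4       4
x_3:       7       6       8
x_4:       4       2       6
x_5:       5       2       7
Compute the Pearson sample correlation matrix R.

Step 1 — column means:
  mean(X_1) = (5 + 3 + 7 + 4 + 5) / 5 = 24/5 = 4.8
  mean(X_2) = (3 + 4 + 6 + 2 + 2) / 5 = 17/5 = 3.4
  mean(X_3) = (5 + 4 + 8 + 6 + 7) / 5 = 30/5 = 6

Step 2 — sample variances and covariances s[i,j] = (1/(n-1)) · Σ_k (x_{k,i} - mean_i) · (x_{k,j} - mean_j), with n-1 = 4:
  s[X_1,X_1] = ((0.2)·(0.2) + (-1.8)·(-1.8) + (2.2)·(2.2) + (-0.8)·(-0.8) + (0.2)·(0.2)) / 4 = 8.8/4 = 2.2
  s[X_1,X_2] = ((0.2)·(-0.4) + (-1.8)·(0.6) + (2.2)·(2.6) + (-0.8)·(-1.4) + (0.2)·(-1.4)) / 4 = 5.4/4 = 1.35
  s[X_1,X_3] = ((0.2)·(-1) + (-1.8)·(-2) + (2.2)·(2) + (-0.8)·(0) + (0.2)·(1)) / 4 = 8/4 = 2
  s[X_2,X_2] = ((-0.4)·(-0.4) + (0.6)·(0.6) + (2.6)·(2.6) + (-1.4)·(-1.4) + (-1.4)·(-1.4)) / 4 = 11.2/4 = 2.8
  s[X_2,X_3] = ((-0.4)·(-1) + (0.6)·(-2) + (2.6)·(2) + (-1.4)·(0) + (-1.4)·(1)) / 4 = 3/4 = 0.75
  s[X_3,X_3] = ((-1)·(-1) + (-2)·(-2) + (2)·(2) + (0)·(0) + (1)·(1)) / 4 = 10/4 = 2.5
  Sample standard deviations s_i = √(s[i,i]):
  s(X_1) = √(2.2) = 1.4832
  s(X_2) = √(2.8) = 1.6733
  s(X_3) = √(2.5) = 1.5811

Step 3 — r_{ij} = s_{ij} / (s_i · s_j):
  r[X_1,X_1] = 1 (diagonal).
  r[X_1,X_2] = 1.35 / (1.4832 · 1.6733) = 1.35 / 2.4819 = 0.5439
  r[X_1,X_3] = 2 / (1.4832 · 1.5811) = 2 / 2.3452 = 0.8528
  r[X_2,X_2] = 1 (diagonal).
  r[X_2,X_3] = 0.75 / (1.6733 · 1.5811) = 0.75 / 2.6458 = 0.2835
  r[X_3,X_3] = 1 (diagonal).

R is symmetric with unit diagonal. Assembling:

R = [[1, 0.5439, 0.8528],
 [0.5439, 1, 0.2835],
 [0.8528, 0.2835, 1]]
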